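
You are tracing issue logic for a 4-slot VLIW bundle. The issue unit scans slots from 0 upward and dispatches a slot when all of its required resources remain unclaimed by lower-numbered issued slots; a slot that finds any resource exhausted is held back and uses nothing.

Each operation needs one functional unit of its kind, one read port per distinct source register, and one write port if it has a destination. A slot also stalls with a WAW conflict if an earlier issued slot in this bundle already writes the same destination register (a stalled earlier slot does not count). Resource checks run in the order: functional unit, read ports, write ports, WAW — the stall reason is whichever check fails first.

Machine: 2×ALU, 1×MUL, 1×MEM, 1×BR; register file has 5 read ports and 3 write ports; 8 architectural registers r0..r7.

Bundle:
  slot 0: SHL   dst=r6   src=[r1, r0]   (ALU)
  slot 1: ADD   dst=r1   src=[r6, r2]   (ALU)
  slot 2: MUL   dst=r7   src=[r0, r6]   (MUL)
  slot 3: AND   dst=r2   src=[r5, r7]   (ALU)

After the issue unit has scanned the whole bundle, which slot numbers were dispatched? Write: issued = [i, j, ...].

issued = [0, 1]

slot 0 (ALU): ISSUE — free A1,Mu1,Ld1,B1 rp3 wp2
slot 1 (ALU): ISSUE — free A0,Mu1,Ld1,B1 rp1 wp1
slot 2 (MUL): stall RD_PORT — free A0,Mu1,Ld1,B1 rp1 wp1
slot 3 (ALU): stall FU — free A0,Mu1,Ld1,B1 rp1 wp1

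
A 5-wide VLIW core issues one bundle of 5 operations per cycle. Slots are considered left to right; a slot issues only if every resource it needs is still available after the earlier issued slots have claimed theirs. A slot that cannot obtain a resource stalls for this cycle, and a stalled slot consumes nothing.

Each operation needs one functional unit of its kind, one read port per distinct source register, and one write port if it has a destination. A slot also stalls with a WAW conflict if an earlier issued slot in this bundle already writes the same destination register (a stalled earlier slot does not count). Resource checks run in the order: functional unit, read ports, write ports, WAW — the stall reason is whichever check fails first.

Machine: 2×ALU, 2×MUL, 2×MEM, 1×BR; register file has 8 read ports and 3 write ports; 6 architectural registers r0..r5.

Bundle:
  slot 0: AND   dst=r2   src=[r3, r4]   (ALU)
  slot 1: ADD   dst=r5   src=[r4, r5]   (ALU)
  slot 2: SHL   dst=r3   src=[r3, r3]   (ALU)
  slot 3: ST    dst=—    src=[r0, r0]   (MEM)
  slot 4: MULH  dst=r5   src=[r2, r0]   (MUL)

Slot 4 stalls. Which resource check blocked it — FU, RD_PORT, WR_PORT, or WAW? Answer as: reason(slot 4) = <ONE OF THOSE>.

(0) want 1×ALU +2rd +1wr — yes → AL1|MU2|ME2|BR1|rd6|wr2
(1) want 1×ALU +2rd +1wr — yes → AL0|MU2|ME2|BR1|rd4|wr1
(2) want 1×ALU +1rd +1wr — FU → AL0|MU2|ME2|BR1|rd4|wr1
(3) want 1×MEM +1rd +0wr — yes → AL0|MU2|ME1|BR1|rd3|wr1
(4) want 1×MUL +2rd +1wr — WAW → AL0|MU2|ME1|BR1|rd3|wr1

reason(slot 4) = WAW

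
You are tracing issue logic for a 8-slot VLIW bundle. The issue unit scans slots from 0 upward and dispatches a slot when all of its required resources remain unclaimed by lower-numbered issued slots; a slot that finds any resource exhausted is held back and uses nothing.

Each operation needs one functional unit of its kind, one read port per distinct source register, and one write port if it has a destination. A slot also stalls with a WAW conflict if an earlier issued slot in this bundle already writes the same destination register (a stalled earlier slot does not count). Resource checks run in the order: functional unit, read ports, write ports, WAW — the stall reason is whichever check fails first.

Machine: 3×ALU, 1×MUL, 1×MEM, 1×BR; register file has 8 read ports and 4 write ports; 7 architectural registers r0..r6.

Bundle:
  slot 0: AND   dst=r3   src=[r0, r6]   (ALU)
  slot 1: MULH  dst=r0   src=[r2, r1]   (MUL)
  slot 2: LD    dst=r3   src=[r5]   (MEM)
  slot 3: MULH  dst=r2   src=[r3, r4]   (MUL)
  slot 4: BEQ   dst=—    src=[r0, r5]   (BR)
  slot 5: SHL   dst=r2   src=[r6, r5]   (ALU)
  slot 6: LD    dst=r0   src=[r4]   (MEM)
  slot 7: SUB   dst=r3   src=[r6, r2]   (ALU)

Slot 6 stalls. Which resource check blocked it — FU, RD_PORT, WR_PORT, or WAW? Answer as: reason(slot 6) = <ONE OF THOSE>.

reason(slot 6) = RD_PORT

  0. ALU→r3 ⇒ go  {2A/1Mu/1Ld/1B | 6r 3w}
  1. MUL→r0 ⇒ go  {2A/0Mu/1Ld/1B | 4r 2w}
  2. MEM→r3 ⇒ no(WAW)  {2A/0Mu/1Ld/1B | 4r 2w}
  3. MUL→r2 ⇒ no(FU)  {2A/0Mu/1Ld/1B | 4r 2w}
  4. BR ⇒ go  {2A/0Mu/1Ld/0B | 2r 2w}
  5. ALU→r2 ⇒ go  {1A/0Mu/1Ld/0B | 0r 1w}
  6. MEM→r0 ⇒ no(RD_PORT)  {1A/0Mu/1Ld/0B | 0r 1w}
  7. ALU→r3 ⇒ no(RD_PORT)  {1A/0Mu/1Ld/0B | 0r 1w}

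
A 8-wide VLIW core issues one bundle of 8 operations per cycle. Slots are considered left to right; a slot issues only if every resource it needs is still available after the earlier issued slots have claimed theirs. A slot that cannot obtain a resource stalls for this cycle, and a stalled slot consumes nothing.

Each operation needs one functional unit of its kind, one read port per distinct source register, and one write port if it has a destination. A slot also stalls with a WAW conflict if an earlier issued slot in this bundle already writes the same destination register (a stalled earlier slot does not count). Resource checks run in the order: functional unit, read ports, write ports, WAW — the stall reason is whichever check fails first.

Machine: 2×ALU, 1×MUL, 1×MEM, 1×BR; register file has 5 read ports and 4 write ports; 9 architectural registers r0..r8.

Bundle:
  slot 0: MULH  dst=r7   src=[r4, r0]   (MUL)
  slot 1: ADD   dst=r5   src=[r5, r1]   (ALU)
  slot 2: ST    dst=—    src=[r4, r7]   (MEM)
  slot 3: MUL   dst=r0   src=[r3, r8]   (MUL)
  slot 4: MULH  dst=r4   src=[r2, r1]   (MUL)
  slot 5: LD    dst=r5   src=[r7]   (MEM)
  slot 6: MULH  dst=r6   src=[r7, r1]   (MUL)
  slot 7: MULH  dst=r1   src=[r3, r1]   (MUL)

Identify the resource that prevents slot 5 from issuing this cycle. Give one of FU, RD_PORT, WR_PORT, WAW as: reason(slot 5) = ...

reason(slot 5) = WAW

#0 MUL src=r4,r0 dispatched  <A:2 Mu:0 Ld:1 B:1 rd:3 wr:3>
#1 ALU src=r5,r1 dispatched  <A:1 Mu:0 Ld:1 B:1 rd:1 wr:2>
#2 MEM src=r4,r7 held:RD_PORT  <A:1 Mu:0 Ld:1 B:1 rd:1 wr:2>
#3 MUL src=r3,r8 held:FU  <A:1 Mu:0 Ld:1 B:1 rd:1 wr:2>
#4 MUL src=r2,r1 held:FU  <A:1 Mu:0 Ld:1 B:1 rd:1 wr:2>
#5 MEM src=r7 held:WAW  <A:1 Mu:0 Ld:1 B:1 rd:1 wr:2>
#6 MUL src=r7,r1 held:FU  <A:1 Mu:0 Ld:1 B:1 rd:1 wr:2>
#7 MUL src=r3,r1 held:FU  <A:1 Mu:0 Ld:1 B:1 rd:1 wr:2>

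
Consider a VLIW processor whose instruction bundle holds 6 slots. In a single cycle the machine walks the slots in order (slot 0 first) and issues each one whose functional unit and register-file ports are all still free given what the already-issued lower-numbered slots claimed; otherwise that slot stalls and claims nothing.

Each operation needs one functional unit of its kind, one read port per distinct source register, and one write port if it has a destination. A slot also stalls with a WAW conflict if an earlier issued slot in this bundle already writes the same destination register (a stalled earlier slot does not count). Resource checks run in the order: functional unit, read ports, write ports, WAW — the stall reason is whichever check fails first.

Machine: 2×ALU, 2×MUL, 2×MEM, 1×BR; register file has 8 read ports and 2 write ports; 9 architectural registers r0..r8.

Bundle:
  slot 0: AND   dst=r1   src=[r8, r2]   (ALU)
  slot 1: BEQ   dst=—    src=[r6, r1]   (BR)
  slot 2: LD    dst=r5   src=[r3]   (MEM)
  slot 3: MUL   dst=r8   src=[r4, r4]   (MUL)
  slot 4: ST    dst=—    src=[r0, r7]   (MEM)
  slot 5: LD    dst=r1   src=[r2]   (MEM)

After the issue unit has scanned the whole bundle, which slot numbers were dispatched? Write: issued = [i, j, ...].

issued = [0, 1, 2, 4]

  0. ALU→r1 ⇒ go  {1A/2Mu/2Ld/1B | 6r 1w}
  1. BR ⇒ go  {1A/2Mu/2Ld/0B | 4r 1w}
  2. MEM→r5 ⇒ go  {1A/2Mu/1Ld/0B | 3r 0w}
  3. MUL→r8 ⇒ no(WR_PORT)  {1A/2Mu/1Ld/0B | 3r 0w}
  4. MEM ⇒ go  {1A/2Mu/0Ld/0B | 1r 0w}
  5. MEM→r1 ⇒ no(FU)  {1A/2Mu/0Ld/0B | 1r 0w}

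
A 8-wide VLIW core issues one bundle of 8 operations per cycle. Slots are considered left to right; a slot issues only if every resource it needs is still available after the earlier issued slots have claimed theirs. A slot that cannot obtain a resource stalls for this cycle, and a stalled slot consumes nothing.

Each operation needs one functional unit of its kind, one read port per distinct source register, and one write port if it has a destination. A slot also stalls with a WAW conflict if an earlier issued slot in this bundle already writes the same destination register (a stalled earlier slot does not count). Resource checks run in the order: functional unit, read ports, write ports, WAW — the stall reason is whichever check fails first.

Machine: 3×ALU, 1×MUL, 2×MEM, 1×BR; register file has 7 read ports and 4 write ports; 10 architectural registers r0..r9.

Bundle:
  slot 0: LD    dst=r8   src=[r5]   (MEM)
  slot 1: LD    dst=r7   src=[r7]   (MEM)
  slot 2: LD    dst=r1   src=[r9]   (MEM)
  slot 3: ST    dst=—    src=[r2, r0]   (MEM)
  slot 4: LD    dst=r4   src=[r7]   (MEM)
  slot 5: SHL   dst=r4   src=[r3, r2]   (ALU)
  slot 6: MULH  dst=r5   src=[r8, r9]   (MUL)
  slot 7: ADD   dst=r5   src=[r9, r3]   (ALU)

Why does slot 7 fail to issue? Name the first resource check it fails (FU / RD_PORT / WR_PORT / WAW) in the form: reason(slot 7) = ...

[0] MEM needs rd=1 wr=1: ok; after: ALU=3 MUL=1 MEM=1 BR=1, R=6, W=3
[1] MEM needs rd=1 wr=1: ok; after: ALU=3 MUL=1 MEM=0 BR=1, R=5, W=2
[2] MEM needs rd=1 wr=1: FU; after: ALU=3 MUL=1 MEM=0 BR=1, R=5, W=2
[3] MEM needs rd=2 wr=0: FU; after: ALU=3 MUL=1 MEM=0 BR=1, R=5, W=2
[4] MEM needs rd=1 wr=1: FU; after: ALU=3 MUL=1 MEM=0 BR=1, R=5, W=2
[5] ALU needs rd=2 wr=1: ok; after: ALU=2 MUL=1 MEM=0 BR=1, R=3, W=1
[6] MUL needs rd=2 wr=1: ok; after: ALU=2 MUL=0 MEM=0 BR=1, R=1, W=0
[7] ALU needs rd=2 wr=1: RD_PORT; after: ALU=2 MUL=0 MEM=0 BR=1, R=1, W=0

reason(slot 7) = RD_PORT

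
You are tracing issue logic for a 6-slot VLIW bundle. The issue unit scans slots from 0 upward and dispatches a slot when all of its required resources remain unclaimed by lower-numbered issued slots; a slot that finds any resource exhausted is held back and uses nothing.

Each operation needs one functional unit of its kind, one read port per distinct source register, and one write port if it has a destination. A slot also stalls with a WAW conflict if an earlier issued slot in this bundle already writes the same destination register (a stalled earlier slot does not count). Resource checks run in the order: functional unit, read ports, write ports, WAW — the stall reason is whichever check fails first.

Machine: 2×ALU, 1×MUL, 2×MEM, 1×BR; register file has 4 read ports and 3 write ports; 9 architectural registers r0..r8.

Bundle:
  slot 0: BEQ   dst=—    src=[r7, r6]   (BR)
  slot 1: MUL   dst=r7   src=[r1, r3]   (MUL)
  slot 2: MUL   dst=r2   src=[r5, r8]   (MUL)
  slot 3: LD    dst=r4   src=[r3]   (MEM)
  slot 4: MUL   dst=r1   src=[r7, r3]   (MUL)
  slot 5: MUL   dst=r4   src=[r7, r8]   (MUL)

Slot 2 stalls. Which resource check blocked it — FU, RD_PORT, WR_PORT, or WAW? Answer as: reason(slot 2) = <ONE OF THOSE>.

[0] BR needs rd=2 wr=0: ok; after: ALU=2 MUL=1 MEM=2 BR=0, R=2, W=3
[1] MUL needs rd=2 wr=1: ok; after: ALU=2 MUL=0 MEM=2 BR=0, R=0, W=2
[2] MUL needs rd=2 wr=1: FU; after: ALU=2 MUL=0 MEM=2 BR=0, R=0, W=2
[3] MEM needs rd=1 wr=1: RD_PORT; after: ALU=2 MUL=0 MEM=2 BR=0, R=0, W=2
[4] MUL needs rd=2 wr=1: FU; after: ALU=2 MUL=0 MEM=2 BR=0, R=0, W=2
[5] MUL needs rd=2 wr=1: FU; after: ALU=2 MUL=0 MEM=2 BR=0, R=0, W=2

reason(slot 2) = FU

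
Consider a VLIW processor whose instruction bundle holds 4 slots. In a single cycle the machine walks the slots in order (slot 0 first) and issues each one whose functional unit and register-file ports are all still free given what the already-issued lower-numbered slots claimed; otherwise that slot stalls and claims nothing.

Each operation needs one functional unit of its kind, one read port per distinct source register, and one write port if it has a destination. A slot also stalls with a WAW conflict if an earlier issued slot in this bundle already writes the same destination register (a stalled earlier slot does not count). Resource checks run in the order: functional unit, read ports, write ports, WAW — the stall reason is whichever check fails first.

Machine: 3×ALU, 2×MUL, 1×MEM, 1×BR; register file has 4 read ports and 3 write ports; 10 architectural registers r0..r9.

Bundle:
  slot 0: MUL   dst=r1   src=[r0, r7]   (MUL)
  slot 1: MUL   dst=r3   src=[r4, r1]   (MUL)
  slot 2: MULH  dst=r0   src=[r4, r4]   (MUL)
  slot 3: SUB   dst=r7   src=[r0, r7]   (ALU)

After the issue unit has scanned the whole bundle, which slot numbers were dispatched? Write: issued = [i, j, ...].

issued = [0, 1]

[0] MUL needs rd=2 wr=1: ok; after: ALU=3 MUL=1 MEM=1 BR=1, R=2, W=2
[1] MUL needs rd=2 wr=1: ok; after: ALU=3 MUL=0 MEM=1 BR=1, R=0, W=1
[2] MUL needs rd=1 wr=1: FU; after: ALU=3 MUL=0 MEM=1 BR=1, R=0, W=1
[3] ALU needs rd=2 wr=1: RD_PORT; after: ALU=3 MUL=0 MEM=1 BR=1, R=0, W=1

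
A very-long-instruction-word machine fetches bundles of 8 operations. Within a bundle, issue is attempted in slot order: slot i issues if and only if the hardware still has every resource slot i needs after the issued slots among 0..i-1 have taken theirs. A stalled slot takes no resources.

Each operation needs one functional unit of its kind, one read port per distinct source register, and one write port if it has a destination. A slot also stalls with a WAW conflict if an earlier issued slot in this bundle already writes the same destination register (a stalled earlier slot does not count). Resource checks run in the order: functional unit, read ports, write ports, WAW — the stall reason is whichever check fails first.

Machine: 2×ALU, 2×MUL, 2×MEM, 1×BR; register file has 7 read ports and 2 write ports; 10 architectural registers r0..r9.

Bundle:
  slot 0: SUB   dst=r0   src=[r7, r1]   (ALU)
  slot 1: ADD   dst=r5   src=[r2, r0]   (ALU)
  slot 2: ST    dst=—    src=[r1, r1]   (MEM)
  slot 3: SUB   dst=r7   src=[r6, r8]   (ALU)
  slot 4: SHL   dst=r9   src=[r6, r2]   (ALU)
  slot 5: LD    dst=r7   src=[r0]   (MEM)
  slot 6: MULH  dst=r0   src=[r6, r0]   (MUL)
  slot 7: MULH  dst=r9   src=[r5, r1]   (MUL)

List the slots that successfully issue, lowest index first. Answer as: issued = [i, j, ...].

(0) want 1×ALU +2rd +1wr — yes → AL1|MU2|ME2|BR1|rd5|wr1
(1) want 1×ALU +2rd +1wr — yes → AL0|MU2|ME2|BR1|rd3|wr0
(2) want 1×MEM +1rd +0wr — yes → AL0|MU2|ME1|BR1|rd2|wr0
(3) want 1×ALU +2rd +1wr — FU → AL0|MU2|ME1|BR1|rd2|wr0
(4) want 1×ALU +2rd +1wr — FU → AL0|MU2|ME1|BR1|rd2|wr0
(5) want 1×MEM +1rd +1wr — WR_PORT → AL0|MU2|ME1|BR1|rd2|wr0
(6) want 1×MUL +2rd +1wr — WR_PORT → AL0|MU2|ME1|BR1|rd2|wr0
(7) want 1×MUL +2rd +1wr — WR_PORT → AL0|MU2|ME1|BR1|rd2|wr0

issued = [0, 1, 2]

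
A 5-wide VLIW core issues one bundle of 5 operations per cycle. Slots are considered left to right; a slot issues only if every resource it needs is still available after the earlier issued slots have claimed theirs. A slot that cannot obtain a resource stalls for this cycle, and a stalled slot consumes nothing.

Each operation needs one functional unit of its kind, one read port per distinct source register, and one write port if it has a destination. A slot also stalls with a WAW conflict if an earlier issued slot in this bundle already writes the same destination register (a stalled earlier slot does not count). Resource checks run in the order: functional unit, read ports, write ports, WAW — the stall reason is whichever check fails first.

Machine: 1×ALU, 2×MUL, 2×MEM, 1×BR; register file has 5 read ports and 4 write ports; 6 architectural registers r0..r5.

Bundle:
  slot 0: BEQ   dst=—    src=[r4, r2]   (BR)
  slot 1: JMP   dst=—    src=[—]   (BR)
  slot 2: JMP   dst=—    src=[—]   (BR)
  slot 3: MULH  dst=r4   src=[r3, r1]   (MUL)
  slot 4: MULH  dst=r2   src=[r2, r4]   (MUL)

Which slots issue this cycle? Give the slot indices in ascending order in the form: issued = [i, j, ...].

issued = [0, 3]

(0) want 1×BR +2rd +0wr — yes → AL1|MU2|ME2|BR0|rd3|wr4
(1) want 1×BR +0rd +0wr — FU → AL1|MU2|ME2|BR0|rd3|wr4
(2) want 1×BR +0rd +0wr — FU → AL1|MU2|ME2|BR0|rd3|wr4
(3) want 1×MUL +2rd +1wr — yes → AL1|MU1|ME2|BR0|rd1|wr3
(4) want 1×MUL +2rd +1wr — RD_PORT → AL1|MU1|ME2|BR0|rd1|wr3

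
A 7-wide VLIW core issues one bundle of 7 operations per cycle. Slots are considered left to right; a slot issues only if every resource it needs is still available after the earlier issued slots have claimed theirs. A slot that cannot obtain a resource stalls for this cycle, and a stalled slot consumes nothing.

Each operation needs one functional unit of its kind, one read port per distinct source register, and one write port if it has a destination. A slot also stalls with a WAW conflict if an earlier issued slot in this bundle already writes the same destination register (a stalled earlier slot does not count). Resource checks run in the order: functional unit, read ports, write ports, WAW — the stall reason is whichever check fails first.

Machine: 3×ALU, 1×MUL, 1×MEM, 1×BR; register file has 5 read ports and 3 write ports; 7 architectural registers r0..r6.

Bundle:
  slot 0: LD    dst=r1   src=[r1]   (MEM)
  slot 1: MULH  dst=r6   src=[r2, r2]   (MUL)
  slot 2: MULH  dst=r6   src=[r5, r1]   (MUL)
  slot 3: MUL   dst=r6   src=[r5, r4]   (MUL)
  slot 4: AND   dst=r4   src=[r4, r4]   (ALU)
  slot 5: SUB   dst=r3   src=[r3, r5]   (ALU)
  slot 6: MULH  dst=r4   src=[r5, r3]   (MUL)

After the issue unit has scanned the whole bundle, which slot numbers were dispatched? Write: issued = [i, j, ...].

issued = [0, 1, 4]

(0) want 1×MEM +1rd +1wr — yes → AL3|MU1|ME0|BR1|rd4|wr2
(1) want 1×MUL +1rd +1wr — yes → AL3|MU0|ME0|BR1|rd3|wr1
(2) want 1×MUL +2rd +1wr — FU → AL3|MU0|ME0|BR1|rd3|wr1
(3) want 1×MUL +2rd +1wr — FU → AL3|MU0|ME0|BR1|rd3|wr1
(4) want 1×ALU +1rd +1wr — yes → AL2|MU0|ME0|BR1|rd2|wr0
(5) want 1×ALU +2rd +1wr — WR_PORT → AL2|MU0|ME0|BR1|rd2|wr0
(6) want 1×MUL +2rd +1wr — FU → AL2|MU0|ME0|BR1|rd2|wr0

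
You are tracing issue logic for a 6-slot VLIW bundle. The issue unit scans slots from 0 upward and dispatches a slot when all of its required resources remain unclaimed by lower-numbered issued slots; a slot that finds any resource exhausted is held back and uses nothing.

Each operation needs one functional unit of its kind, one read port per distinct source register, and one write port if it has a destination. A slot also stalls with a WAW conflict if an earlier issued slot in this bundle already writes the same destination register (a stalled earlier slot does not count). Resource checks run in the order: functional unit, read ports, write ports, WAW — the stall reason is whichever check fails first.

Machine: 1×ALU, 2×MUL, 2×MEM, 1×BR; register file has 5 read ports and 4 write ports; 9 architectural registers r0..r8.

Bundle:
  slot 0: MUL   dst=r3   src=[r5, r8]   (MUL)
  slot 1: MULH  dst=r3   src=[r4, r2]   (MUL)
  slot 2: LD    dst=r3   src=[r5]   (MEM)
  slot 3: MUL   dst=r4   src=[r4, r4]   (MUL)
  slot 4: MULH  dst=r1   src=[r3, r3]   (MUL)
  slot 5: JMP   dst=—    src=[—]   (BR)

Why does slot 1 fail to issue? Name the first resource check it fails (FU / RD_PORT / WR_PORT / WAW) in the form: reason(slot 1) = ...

reason(slot 1) = WAW

slot 0 (MUL): ISSUE — free A1,Mu1,Ld2,B1 rp3 wp3
slot 1 (MUL): stall WAW — free A1,Mu1,Ld2,B1 rp3 wp3
slot 2 (MEM): stall WAW — free A1,Mu1,Ld2,B1 rp3 wp3
slot 3 (MUL): ISSUE — free A1,Mu0,Ld2,B1 rp2 wp2
slot 4 (MUL): stall FU — free A1,Mu0,Ld2,B1 rp2 wp2
slot 5 (BR): ISSUE — free A1,Mu0,Ld2,B0 rp2 wp2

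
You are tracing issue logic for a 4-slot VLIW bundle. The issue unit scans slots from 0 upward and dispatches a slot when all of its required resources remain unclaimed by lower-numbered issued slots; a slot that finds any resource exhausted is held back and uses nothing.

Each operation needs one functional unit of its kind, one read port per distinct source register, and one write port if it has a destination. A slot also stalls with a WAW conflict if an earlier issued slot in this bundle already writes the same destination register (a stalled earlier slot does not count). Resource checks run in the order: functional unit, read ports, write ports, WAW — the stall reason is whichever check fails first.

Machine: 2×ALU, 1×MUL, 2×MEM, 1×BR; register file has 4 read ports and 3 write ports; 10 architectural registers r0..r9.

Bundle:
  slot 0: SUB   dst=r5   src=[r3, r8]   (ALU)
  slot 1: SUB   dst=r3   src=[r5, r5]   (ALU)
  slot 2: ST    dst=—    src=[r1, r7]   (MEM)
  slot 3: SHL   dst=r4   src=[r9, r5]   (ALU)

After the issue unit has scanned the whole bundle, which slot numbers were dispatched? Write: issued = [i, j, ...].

issued = [0, 1]

slot 0 (ALU): ISSUE — free A1,Mu1,Ld2,B1 rp2 wp2
slot 1 (ALU): ISSUE — free A0,Mu1,Ld2,B1 rp1 wp1
slot 2 (MEM): stall RD_PORT — free A0,Mu1,Ld2,B1 rp1 wp1
slot 3 (ALU): stall FU — free A0,Mu1,Ld2,B1 rp1 wp1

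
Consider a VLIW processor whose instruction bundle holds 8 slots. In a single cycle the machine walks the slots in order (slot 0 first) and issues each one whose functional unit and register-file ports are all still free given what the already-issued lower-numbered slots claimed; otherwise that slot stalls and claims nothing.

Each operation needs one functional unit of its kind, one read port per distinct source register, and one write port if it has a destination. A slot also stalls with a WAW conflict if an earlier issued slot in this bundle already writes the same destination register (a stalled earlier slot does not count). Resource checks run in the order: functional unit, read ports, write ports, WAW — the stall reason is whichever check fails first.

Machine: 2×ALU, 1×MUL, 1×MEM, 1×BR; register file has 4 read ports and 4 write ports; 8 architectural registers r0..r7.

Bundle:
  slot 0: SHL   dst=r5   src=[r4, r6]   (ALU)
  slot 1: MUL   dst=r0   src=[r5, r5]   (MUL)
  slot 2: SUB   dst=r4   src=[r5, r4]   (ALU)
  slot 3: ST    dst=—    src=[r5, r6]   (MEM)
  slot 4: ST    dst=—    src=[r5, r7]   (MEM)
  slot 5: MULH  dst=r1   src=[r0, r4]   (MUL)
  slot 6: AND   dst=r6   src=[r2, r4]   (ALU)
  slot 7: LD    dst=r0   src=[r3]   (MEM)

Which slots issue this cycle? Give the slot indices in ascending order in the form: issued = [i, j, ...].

#0 ALU src=r4,r6 dispatched  <A:1 Mu:1 Ld:1 B:1 rd:2 wr:3>
#1 MUL src=r5,r5 dispatched  <A:1 Mu:0 Ld:1 B:1 rd:1 wr:2>
#2 ALU src=r5,r4 held:RD_PORT  <A:1 Mu:0 Ld:1 B:1 rd:1 wr:2>
#3 MEM src=r5,r6 held:RD_PORT  <A:1 Mu:0 Ld:1 B:1 rd:1 wr:2>
#4 MEM src=r5,r7 held:RD_PORT  <A:1 Mu:0 Ld:1 B:1 rd:1 wr:2>
#5 MUL src=r0,r4 held:FU  <A:1 Mu:0 Ld:1 B:1 rd:1 wr:2>
#6 ALU src=r2,r4 held:RD_PORT  <A:1 Mu:0 Ld:1 B:1 rd:1 wr:2>
#7 MEM src=r3 held:WAW  <A:1 Mu:0 Ld:1 B:1 rd:1 wr:2>

issued = [0, 1]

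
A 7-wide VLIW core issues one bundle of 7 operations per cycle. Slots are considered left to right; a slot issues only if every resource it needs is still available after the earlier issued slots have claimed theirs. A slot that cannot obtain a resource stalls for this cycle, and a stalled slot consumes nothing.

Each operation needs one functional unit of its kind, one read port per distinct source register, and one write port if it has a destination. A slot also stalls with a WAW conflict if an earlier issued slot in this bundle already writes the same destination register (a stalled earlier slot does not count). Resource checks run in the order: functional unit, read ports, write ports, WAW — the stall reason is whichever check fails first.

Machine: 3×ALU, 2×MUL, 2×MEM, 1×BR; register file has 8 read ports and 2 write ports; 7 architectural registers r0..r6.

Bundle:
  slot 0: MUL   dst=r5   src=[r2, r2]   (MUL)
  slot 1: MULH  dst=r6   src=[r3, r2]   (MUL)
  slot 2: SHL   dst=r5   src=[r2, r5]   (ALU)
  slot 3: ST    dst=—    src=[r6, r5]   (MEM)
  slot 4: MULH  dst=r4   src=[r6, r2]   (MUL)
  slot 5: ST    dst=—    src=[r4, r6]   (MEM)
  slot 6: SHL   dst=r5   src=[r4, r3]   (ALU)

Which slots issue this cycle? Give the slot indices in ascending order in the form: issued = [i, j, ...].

issued = [0, 1, 3, 5]

[0] MUL needs rd=1 wr=1: ok; after: ALU=3 MUL=1 MEM=2 BR=1, R=7, W=1
[1] MUL needs rd=2 wr=1: ok; after: ALU=3 MUL=0 MEM=2 BR=1, R=5, W=0
[2] ALU needs rd=2 wr=1: WR_PORT; after: ALU=3 MUL=0 MEM=2 BR=1, R=5, W=0
[3] MEM needs rd=2 wr=0: ok; after: ALU=3 MUL=0 MEM=1 BR=1, R=3, W=0
[4] MUL needs rd=2 wr=1: FU; after: ALU=3 MUL=0 MEM=1 BR=1, R=3, W=0
[5] MEM needs rd=2 wr=0: ok; after: ALU=3 MUL=0 MEM=0 BR=1, R=1, W=0
[6] ALU needs rd=2 wr=1: RD_PORT; after: ALU=3 MUL=0 MEM=0 BR=1, R=1, W=0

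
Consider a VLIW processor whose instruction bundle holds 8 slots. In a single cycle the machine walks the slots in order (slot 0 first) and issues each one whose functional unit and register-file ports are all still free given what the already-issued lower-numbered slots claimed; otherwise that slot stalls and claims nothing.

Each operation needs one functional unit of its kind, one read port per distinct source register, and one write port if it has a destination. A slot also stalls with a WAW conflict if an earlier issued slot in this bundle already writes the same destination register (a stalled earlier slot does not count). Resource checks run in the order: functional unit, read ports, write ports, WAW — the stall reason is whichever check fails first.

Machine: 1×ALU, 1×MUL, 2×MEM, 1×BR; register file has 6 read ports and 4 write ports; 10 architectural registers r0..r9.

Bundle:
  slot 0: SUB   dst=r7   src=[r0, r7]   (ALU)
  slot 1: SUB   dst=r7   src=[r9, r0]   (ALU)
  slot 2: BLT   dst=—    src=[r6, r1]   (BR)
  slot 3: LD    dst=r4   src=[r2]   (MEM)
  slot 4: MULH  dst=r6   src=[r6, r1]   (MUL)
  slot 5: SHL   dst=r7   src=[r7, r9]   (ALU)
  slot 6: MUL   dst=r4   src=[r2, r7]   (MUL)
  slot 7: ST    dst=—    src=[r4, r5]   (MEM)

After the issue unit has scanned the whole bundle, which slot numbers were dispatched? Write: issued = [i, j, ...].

issued = [0, 2, 3]

slot 0 (ALU): ISSUE — free A0,Mu1,Ld2,B1 rp4 wp3
slot 1 (ALU): stall FU — free A0,Mu1,Ld2,B1 rp4 wp3
slot 2 (BR): ISSUE — free A0,Mu1,Ld2,B0 rp2 wp3
slot 3 (MEM): ISSUE — free A0,Mu1,Ld1,B0 rp1 wp2
slot 4 (MUL): stall RD_PORT — free A0,Mu1,Ld1,B0 rp1 wp2
slot 5 (ALU): stall FU — free A0,Mu1,Ld1,B0 rp1 wp2
slot 6 (MUL): stall RD_PORT — free A0,Mu1,Ld1,B0 rp1 wp2
slot 7 (MEM): stall RD_PORT — free A0,Mu1,Ld1,B0 rp1 wp2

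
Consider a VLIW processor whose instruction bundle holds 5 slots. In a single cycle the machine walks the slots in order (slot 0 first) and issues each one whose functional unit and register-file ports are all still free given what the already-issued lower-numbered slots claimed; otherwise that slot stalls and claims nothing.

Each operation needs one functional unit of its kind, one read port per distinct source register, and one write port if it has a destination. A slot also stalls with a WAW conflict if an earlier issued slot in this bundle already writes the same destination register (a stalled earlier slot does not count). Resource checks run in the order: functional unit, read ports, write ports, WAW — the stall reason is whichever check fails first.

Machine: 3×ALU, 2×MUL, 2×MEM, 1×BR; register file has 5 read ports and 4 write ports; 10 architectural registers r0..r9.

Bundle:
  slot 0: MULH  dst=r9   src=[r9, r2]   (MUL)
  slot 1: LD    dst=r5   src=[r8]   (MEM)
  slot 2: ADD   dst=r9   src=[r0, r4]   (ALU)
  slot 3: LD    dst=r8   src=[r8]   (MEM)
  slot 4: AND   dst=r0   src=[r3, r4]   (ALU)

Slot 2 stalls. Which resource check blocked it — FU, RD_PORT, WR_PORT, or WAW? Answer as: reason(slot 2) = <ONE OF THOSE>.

(0) want 1×MUL +2rd +1wr — yes → AL3|MU1|ME2|BR1|rd3|wr3
(1) want 1×MEM +1rd +1wr — yes → AL3|MU1|ME1|BR1|rd2|wr2
(2) want 1×ALU +2rd +1wr — WAW → AL3|MU1|ME1|BR1|rd2|wr2
(3) want 1×MEM +1rd +1wr — yes → AL3|MU1|ME0|BR1|rd1|wr1
(4) want 1×ALU +2rd +1wr — RD_PORT → AL3|MU1|ME0|BR1|rd1|wr1

reason(slot 2) = WAW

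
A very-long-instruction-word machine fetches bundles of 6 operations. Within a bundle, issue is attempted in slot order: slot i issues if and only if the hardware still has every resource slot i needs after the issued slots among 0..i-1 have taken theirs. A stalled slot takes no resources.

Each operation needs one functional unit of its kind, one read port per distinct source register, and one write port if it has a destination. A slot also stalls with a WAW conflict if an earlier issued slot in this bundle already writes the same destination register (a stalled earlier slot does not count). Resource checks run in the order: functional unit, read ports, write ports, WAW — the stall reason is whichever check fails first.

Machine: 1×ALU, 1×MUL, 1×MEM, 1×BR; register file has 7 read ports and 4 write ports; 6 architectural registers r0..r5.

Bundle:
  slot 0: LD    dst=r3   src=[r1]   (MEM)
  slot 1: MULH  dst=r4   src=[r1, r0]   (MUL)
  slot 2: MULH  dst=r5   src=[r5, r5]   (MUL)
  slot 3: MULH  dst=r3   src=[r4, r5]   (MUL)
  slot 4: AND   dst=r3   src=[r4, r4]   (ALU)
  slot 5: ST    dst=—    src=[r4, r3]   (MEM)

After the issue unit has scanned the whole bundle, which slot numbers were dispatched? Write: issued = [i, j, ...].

  0. MEM→r3 ⇒ go  {1A/1Mu/0Ld/1B | 6r 3w}
  1. MUL→r4 ⇒ go  {1A/0Mu/0Ld/1B | 4r 2w}
  2. MUL→r5 ⇒ no(FU)  {1A/0Mu/0Ld/1B | 4r 2w}
  3. MUL→r3 ⇒ no(FU)  {1A/0Mu/0Ld/1B | 4r 2w}
  4. ALU→r3 ⇒ no(WAW)  {1A/0Mu/0Ld/1B | 4r 2w}
  5. MEM ⇒ no(FU)  {1A/0Mu/0Ld/1B | 4r 2w}

issued = [0, 1]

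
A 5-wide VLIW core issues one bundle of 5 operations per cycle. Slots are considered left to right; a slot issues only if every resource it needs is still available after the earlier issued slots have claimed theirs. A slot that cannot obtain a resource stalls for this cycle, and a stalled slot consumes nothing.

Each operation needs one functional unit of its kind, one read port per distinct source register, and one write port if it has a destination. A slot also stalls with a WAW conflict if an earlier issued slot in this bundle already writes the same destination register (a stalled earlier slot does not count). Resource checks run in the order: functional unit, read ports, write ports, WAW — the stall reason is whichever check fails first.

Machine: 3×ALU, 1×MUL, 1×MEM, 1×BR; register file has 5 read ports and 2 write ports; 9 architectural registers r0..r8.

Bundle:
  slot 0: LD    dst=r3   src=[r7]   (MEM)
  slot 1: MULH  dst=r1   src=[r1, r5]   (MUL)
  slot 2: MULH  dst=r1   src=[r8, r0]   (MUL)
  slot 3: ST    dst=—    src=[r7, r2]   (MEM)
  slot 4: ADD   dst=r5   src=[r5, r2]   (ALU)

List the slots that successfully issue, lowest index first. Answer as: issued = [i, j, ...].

issued = [0, 1]

  0. MEM→r3 ⇒ go  {3A/1Mu/0Ld/1B | 4r 1w}
  1. MUL→r1 ⇒ go  {3A/0Mu/0Ld/1B | 2r 0w}
  2. MUL→r1 ⇒ no(FU)  {3A/0Mu/0Ld/1B | 2r 0w}
  3. MEM ⇒ no(FU)  {3A/0Mu/0Ld/1B | 2r 0w}
  4. ALU→r5 ⇒ no(WR_PORT)  {3A/0Mu/0Ld/1B | 2r 0w}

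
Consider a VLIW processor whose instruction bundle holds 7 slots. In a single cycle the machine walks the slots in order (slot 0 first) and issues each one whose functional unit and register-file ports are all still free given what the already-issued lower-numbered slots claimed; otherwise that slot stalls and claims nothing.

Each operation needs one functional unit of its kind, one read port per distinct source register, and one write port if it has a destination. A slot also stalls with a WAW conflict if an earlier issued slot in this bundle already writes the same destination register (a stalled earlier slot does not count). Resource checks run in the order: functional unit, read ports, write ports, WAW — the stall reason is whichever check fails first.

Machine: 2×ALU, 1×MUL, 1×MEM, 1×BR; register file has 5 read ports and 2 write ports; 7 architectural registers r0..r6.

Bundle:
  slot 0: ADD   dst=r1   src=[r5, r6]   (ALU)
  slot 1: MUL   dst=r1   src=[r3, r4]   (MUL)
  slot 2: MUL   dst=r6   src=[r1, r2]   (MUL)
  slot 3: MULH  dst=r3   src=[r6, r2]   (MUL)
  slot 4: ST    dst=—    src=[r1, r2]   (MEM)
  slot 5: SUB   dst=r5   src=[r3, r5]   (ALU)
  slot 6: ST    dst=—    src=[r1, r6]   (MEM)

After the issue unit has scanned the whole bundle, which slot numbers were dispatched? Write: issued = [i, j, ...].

(0) want 1×ALU +2rd +1wr — yes → AL1|MU1|ME1|BR1|rd3|wr1
(1) want 1×MUL +2rd +1wr — WAW → AL1|MU1|ME1|BR1|rd3|wr1
(2) want 1×MUL +2rd +1wr — yes → AL1|MU0|ME1|BR1|rd1|wr0
(3) want 1×MUL +2rd +1wr — FU → AL1|MU0|ME1|BR1|rd1|wr0
(4) want 1×MEM +2rd +0wr — RD_PORT → AL1|MU0|ME1|BR1|rd1|wr0
(5) want 1×ALU +2rd +1wr — RD_PORT → AL1|MU0|ME1|BR1|rd1|wr0
(6) want 1×MEM +2rd +0wr — RD_PORT → AL1|MU0|ME1|BR1|rd1|wr0

issued = [0, 2]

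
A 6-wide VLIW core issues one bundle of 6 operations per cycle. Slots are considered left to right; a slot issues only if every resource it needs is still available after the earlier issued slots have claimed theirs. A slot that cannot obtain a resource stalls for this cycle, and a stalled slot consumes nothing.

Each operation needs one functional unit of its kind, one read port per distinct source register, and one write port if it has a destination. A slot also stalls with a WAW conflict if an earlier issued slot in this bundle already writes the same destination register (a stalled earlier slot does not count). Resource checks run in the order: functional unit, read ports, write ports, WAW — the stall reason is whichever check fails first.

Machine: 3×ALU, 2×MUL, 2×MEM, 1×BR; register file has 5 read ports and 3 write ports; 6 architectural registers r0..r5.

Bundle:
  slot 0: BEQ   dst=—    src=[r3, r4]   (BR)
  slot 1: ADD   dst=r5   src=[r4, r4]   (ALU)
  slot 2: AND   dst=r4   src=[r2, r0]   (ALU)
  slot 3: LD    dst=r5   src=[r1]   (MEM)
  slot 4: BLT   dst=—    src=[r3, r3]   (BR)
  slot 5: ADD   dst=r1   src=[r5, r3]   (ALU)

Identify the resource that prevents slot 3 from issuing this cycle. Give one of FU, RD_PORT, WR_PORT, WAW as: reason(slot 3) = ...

(0) want 1×BR +2rd +0wr — yes → AL3|MU2|ME2|BR0|rd3|wr3
(1) want 1×ALU +1rd +1wr — yes → AL2|MU2|ME2|BR0|rd2|wr2
(2) want 1×ALU +2rd +1wr — yes → AL1|MU2|ME2|BR0|rd0|wr1
(3) want 1×MEM +1rd +1wr — RD_PORT → AL1|MU2|ME2|BR0|rd0|wr1
(4) want 1×BR +1rd +0wr — FU → AL1|MU2|ME2|BR0|rd0|wr1
(5) want 1×ALU +2rd +1wr — RD_PORT → AL1|MU2|ME2|BR0|rd0|wr1

reason(slot 3) = RD_PORT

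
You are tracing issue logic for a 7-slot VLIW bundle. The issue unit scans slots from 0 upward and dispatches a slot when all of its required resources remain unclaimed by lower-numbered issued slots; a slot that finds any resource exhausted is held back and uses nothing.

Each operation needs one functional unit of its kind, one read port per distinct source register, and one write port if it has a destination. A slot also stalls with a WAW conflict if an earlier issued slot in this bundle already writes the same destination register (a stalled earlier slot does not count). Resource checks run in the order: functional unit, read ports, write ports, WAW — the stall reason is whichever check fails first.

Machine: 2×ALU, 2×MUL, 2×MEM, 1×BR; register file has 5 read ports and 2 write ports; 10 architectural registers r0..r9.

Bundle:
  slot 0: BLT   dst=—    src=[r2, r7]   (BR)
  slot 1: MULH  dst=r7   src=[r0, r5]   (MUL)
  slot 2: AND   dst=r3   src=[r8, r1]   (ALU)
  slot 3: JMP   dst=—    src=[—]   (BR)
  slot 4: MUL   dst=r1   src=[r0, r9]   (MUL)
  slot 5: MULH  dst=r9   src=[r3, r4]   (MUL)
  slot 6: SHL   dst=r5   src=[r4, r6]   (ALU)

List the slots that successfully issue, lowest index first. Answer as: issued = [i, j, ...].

(0) want 1×BR +2rd +0wr — yes → AL2|MU2|ME2|BR0|rd3|wr2
(1) want 1×MUL +2rd +1wr — yes → AL2|MU1|ME2|BR0|rd1|wr1
(2) want 1×ALU +2rd +1wr — RD_PORT → AL2|MU1|ME2|BR0|rd1|wr1
(3) want 1×BR +0rd +0wr — FU → AL2|MU1|ME2|BR0|rd1|wr1
(4) want 1×MUL +2rd +1wr — RD_PORT → AL2|MU1|ME2|BR0|rd1|wr1
(5) want 1×MUL +2rd +1wr — RD_PORT → AL2|MU1|ME2|BR0|rd1|wr1
(6) want 1×ALU +2rd +1wr — RD_PORT → AL2|MU1|ME2|BR0|rd1|wr1

issued = [0, 1]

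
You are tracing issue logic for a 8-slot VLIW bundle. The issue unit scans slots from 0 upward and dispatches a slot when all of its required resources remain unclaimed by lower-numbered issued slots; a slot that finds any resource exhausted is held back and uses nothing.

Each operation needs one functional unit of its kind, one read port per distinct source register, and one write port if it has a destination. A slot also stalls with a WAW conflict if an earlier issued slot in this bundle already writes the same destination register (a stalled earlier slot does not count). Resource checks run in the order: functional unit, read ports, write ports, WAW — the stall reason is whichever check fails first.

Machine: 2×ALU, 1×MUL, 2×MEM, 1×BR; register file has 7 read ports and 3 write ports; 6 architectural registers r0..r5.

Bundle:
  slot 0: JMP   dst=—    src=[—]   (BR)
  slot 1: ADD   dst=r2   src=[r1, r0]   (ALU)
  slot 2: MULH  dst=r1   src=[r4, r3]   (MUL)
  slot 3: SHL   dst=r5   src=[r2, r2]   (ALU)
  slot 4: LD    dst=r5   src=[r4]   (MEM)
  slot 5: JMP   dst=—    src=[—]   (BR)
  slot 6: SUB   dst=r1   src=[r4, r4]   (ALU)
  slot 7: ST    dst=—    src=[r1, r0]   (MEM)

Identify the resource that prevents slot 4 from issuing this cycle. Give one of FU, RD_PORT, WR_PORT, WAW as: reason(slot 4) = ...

reason(slot 4) = WR_PORT

slot 0 (BR): ISSUE — free A2,Mu1,Ld2,B0 rp7 wp3
slot 1 (ALU): ISSUE — free A1,Mu1,Ld2,B0 rp5 wp2
slot 2 (MUL): ISSUE — free A1,Mu0,Ld2,B0 rp3 wp1
slot 3 (ALU): ISSUE — free A0,Mu0,Ld2,B0 rp2 wp0
slot 4 (MEM): stall WR_PORT — free A0,Mu0,Ld2,B0 rp2 wp0
slot 5 (BR): stall FU — free A0,Mu0,Ld2,B0 rp2 wp0
slot 6 (ALU): stall FU — free A0,Mu0,Ld2,B0 rp2 wp0
slot 7 (MEM): ISSUE — free A0,Mu0,Ld1,B0 rp0 wp0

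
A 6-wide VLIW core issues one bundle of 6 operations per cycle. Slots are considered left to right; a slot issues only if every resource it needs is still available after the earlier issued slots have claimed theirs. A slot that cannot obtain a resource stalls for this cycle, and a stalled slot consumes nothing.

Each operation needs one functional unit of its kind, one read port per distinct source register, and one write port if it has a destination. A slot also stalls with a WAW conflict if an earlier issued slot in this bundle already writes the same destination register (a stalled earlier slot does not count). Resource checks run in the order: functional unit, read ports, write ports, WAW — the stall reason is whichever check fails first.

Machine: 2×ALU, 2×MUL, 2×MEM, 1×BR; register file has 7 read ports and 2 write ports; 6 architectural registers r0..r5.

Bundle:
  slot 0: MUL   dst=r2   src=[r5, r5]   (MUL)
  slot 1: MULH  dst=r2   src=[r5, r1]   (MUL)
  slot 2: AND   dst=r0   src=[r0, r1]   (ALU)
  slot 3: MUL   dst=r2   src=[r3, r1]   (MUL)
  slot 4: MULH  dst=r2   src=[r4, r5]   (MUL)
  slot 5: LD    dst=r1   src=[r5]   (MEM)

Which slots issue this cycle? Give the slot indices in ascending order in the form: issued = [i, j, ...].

(0) want 1×MUL +1rd +1wr — yes → AL2|MU1|ME2|BR1|rd6|wr1
(1) want 1×MUL +2rd +1wr — WAW → AL2|MU1|ME2|BR1|rd6|wr1
(2) want 1×ALU +2rd +1wr — yes → AL1|MU1|ME2|BR1|rd4|wr0
(3) want 1×MUL +2rd +1wr — WR_PORT → AL1|MU1|ME2|BR1|rd4|wr0
(4) want 1×MUL +2rd +1wr — WR_PORT → AL1|MU1|ME2|BR1|rd4|wr0
(5) want 1×MEM +1rd +1wr — WR_PORT → AL1|MU1|ME2|BR1|rd4|wr0

issued = [0, 2]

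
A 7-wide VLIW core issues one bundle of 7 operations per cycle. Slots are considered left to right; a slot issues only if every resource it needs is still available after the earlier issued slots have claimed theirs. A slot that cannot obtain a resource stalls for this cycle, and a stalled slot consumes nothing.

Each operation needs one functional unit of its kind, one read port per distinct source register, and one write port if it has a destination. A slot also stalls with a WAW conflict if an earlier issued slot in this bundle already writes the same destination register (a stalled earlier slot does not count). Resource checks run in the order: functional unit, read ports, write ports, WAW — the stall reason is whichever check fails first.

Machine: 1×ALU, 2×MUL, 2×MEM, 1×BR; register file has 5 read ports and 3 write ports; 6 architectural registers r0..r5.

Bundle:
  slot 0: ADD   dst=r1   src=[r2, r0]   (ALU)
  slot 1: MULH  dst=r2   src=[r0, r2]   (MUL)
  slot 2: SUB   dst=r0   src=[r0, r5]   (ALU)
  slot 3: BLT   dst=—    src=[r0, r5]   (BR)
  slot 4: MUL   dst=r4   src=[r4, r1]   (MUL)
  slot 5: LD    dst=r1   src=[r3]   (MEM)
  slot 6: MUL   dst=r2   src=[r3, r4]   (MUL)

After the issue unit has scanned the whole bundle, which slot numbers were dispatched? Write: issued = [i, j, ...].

[0] ALU needs rd=2 wr=1: ok; after: ALU=0 MUL=2 MEM=2 BR=1, R=3, W=2
[1] MUL needs rd=2 wr=1: ok; after: ALU=0 MUL=1 MEM=2 BR=1, R=1, W=1
[2] ALU needs rd=2 wr=1: FU; after: ALU=0 MUL=1 MEM=2 BR=1, R=1, W=1
[3] BR needs rd=2 wr=0: RD_PORT; after: ALU=0 MUL=1 MEM=2 BR=1, R=1, W=1
[4] MUL needs rd=2 wr=1: RD_PORT; after: ALU=0 MUL=1 MEM=2 BR=1, R=1, W=1
[5] MEM needs rd=1 wr=1: WAW; after: ALU=0 MUL=1 MEM=2 BR=1, R=1, W=1
[6] MUL needs rd=2 wr=1: RD_PORT; after: ALU=0 MUL=1 MEM=2 BR=1, R=1, W=1

issued = [0, 1]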